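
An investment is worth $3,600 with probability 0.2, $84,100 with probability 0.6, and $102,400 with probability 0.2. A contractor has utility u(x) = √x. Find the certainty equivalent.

$62,500

E[u] = 0.2·√3600 + 0.6·√84100 + 0.2·√102400 = 0.2·60 + 0.6·290 + 0.2·320 = 250
CE = (250)² = 62500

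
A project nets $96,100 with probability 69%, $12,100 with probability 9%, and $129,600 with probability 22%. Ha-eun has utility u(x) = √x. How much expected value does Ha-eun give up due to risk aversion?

$4,101

E[u] = 0.69·√96100 + 0.09·√12100 + 0.22·√129600 = 0.69·310 + 0.09·110 + 0.22·360 = 303
CE = (303)² = 91809
Risk premium = EV − CE = 95910 − 91809 = 4101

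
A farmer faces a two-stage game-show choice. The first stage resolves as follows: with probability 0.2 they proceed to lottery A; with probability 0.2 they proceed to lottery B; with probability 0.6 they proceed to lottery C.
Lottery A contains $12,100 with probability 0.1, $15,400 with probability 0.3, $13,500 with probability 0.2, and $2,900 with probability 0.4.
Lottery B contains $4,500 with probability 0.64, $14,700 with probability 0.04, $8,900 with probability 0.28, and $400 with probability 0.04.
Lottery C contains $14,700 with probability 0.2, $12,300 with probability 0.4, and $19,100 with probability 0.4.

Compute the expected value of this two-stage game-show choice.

$12,433.20

EV(A) = 0.1 × 12100 + 0.3 × 15400 + 0.2 × 13500 + 0.4 × 2900 = 1210 + 4620 + 2700 + 1160 = 9690
EV(B) = 0.64 × 4500 + 0.04 × 14700 + 0.28 × 8900 + 0.04 × 400 = 2880 + 588 + 2492 + 16 = 5976
EV(C) = 0.2 × 14700 + 0.4 × 12300 + 0.4 × 19100 = 2940 + 4920 + 7640 = 15500
Overall = 0.2 × 9690 + 0.2 × 5976 + 0.6 × 15500 = 1938 + 1195.2 + 9300 = 12433.2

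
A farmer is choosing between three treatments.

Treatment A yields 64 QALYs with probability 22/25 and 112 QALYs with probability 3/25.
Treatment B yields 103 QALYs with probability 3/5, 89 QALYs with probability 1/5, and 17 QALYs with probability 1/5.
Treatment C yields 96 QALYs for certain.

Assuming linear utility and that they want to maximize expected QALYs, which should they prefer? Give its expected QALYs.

Treatment C (96 QALYs)

Treatment A = 22/25 × 64 + 3/25 × 112 = 56.32 + 13.44 = 69.76
Treatment B = 3/5 × 103 + 1/5 × 89 + 1/5 × 17 = 61.8 + 17.8 + 3.4 = 83
Treatment C: 96 (certain)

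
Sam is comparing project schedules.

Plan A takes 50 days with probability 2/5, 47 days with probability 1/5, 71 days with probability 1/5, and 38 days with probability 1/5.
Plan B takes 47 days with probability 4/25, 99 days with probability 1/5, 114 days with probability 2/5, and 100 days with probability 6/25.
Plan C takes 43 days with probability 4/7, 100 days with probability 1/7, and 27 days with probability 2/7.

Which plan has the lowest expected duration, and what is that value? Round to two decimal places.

Plan C (46.57 days)

Plan A = 2/5 × 50 + 1/5 × 47 + 1/5 × 71 + 1/5 × 38 = 20 + 9.4 + 14.2 + 7.6 = 51.2
Plan B = 4/25 × 47 + 1/5 × 99 + 2/5 × 114 + 6/25 × 100 = 7.52 + 19.8 + 45.6 + 24 = 96.92
Plan C = 4/7 × 43 + 1/7 × 100 + 2/7 × 27 = 24.5714 + 14.2857 + 7.7143 = 46.5714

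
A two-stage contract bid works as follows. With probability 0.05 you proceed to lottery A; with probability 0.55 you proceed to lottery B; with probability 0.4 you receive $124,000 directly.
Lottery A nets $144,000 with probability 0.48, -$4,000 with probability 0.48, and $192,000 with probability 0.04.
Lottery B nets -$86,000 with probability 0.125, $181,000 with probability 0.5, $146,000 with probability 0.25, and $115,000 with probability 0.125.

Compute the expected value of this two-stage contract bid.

EV(A) = 0.48 × 144000 + 0.48 × (-4000) + 0.04 × 192000 = 69120 − 1920 + 7680 = 74880
EV(B) = 0.125 × (-86000) + 0.5 × 181000 + 0.25 × 146000 + 0.125 × 115000 = -10750 + 90500 + 36500 + 14375 = 130625
Branch C: 124000 (certain)
Overall = 0.05 × 74880 + 0.55 × 130625 + 0.4 × 124000 = 3744 + 71843.75 + 49600 = 125187.75

$125,187.75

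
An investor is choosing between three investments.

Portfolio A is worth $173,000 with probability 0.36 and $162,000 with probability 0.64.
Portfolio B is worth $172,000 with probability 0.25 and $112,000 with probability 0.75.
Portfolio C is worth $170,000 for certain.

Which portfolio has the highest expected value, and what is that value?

Portfolio C ($170,000)

Portfolio A = 0.36 × 173000 + 0.64 × 162000 = 62280 + 103680 = 165960
Portfolio B = 0.25 × 172000 + 0.75 × 112000 = 43000 + 84000 = 127000
Portfolio C: 170000 (certain)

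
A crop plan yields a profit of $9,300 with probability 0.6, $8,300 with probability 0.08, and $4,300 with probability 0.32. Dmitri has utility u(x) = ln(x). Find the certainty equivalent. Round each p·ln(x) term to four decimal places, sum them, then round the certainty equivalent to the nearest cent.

$7,199.74

E[u] = 0.6·ln(9300) + 0.08·ln(8300) + 0.32·ln(4300) = 5.4827 + 0.7219 + 2.6772 = 8.8818
CE = e^8.8818 ≈ 7199.74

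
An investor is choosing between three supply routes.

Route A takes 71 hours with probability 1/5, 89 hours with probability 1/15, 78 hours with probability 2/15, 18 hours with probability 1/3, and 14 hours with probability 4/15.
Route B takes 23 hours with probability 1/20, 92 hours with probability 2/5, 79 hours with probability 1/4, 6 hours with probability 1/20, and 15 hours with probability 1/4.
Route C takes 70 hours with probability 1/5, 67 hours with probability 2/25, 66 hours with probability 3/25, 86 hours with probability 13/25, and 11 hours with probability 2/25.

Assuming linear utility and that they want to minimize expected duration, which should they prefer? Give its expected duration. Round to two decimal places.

Route A = 1/5 × 71 + 1/15 × 89 + 2/15 × 78 + 1/3 × 18 + 4/15 × 14 = 14.2 + 5.9333 + 10.4 + 6 + 3.7333 = 40.2667
Route B = 1/20 × 23 + 2/5 × 92 + 1/4 × 79 + 1/20 × 6 + 1/4 × 15 = 1.15 + 36.8 + 19.75 + 0.3 + 3.75 = 61.75
Route C = 1/5 × 70 + 2/25 × 67 + 3/25 × 66 + 13/25 × 86 + 2/25 × 11 = 14 + 5.36 + 7.92 + 44.72 + 0.88 = 72.88

Route A (40.27 hours)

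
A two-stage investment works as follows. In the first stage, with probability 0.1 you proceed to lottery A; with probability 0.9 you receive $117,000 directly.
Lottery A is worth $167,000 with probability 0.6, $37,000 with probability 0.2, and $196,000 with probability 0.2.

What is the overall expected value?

EV(A) = 0.6 × 167000 + 0.2 × 37000 + 0.2 × 196000 = 100200 + 7400 + 39200 = 146800
Branch B: 117000 (certain)
Overall = 0.1 × 146800 + 0.9 × 117000 = 14680 + 105300 = 119980

$119,980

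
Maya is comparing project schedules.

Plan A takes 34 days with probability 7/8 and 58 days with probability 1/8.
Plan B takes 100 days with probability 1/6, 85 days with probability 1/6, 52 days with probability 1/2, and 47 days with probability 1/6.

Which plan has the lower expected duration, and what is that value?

Plan A = 7/8 × 34 + 1/8 × 58 = 29.75 + 7.25 = 37
Plan B = 1/6 × 100 + 1/6 × 85 + 1/2 × 52 + 1/6 × 47 = 16.6667 + 14.1667 + 26 + 7.8333 = 64.6667

Plan A (37 days)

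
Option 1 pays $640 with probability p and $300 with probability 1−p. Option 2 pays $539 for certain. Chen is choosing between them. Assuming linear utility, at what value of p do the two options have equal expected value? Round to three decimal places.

p = 0.703

p·640 + (1−p)·300 = 539
340p + 300 = 539
p = (539 − 300) / 340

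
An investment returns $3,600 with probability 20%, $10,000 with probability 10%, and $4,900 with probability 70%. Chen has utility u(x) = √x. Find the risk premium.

$109

E[u] = 0.2·√3600 + 0.1·√10000 + 0.7·√4900 = 0.2·60 + 0.1·100 + 0.7·70 = 71
CE = (71)² = 5041
Risk premium = EV − CE = 5150 − 5041 = 109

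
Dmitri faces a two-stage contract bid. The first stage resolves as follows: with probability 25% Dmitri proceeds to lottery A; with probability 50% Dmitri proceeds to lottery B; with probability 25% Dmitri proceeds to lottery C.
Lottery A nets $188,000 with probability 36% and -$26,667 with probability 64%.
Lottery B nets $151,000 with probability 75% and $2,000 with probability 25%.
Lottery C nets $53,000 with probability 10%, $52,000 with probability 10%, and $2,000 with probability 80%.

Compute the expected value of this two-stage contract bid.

$72,553.28

EV(A) = 0.36 × 188000 + 0.64 × (-26667) = 67680 − 17066.88 = 50613.12
EV(B) = 0.75 × 151000 + 0.25 × 2000 = 113250 + 500 = 113750
EV(C) = 0.1 × 53000 + 0.1 × 52000 + 0.8 × 2000 = 5300 + 5200 + 1600 = 12100
Overall = 0.25 × 50613.12 + 0.5 × 113750 + 0.25 × 12100 = 12653.28 + 56875 + 3025 = 72553.28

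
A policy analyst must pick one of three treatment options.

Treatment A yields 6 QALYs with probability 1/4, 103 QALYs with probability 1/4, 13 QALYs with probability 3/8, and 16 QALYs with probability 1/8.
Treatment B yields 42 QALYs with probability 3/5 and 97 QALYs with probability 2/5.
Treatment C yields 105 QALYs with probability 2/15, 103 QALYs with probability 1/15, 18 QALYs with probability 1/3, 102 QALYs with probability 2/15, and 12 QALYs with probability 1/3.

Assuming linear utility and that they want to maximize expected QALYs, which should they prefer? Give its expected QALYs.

Treatment B (64 QALYs)

Treatment A = 1/4 × 6 + 1/4 × 103 + 3/8 × 13 + 1/8 × 16 = 1.5 + 25.75 + 4.875 + 2 = 34.125
Treatment B = 3/5 × 42 + 2/5 × 97 = 25.2 + 38.8 = 64
Treatment C = 2/15 × 105 + 1/15 × 103 + 1/3 × 18 + 2/15 × 102 + 1/3 × 12 = 14 + 6.8667 + 6 + 13.6 + 4 = 44.4667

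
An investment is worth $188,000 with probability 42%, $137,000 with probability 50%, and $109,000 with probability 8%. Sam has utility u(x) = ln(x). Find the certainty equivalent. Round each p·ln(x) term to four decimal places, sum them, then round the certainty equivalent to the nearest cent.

$153,645.00

E[u] = 0.42·ln(188000) + 0.5·ln(137000) + 0.08·ln(109000) = 5.1006 + 5.9139 + 0.9279 = 11.9424
CE = e^11.9424 ≈ 153645.00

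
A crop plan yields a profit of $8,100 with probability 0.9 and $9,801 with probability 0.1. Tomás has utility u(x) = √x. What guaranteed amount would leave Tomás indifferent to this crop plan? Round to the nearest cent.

E[u] = 0.9·√8100 + 0.1·√9801 = 0.9·90 + 0.1·99 = 90.9
CE = (90.9)² = 8262.81

$8,262.81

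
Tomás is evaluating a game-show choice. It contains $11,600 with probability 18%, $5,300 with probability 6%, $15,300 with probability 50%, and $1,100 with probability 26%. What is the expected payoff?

EV = 0.18 × 11600 + 0.06 × 5300 + 0.5 × 15300 + 0.26 × 1100 = 2088 + 318 + 7650 + 286 = 10342

$10,342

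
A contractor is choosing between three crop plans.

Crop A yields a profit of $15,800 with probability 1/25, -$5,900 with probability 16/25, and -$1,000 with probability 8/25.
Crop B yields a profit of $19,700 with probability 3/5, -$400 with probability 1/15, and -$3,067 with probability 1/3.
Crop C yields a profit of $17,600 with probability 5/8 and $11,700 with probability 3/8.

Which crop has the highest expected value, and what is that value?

Crop C ($15,387.50)

Crop A = 1/25 × 15800 + 16/25 × (-5900) + 8/25 × (-1000) = 632 − 3776 − 320 = -3464
Crop B = 3/5 × 19700 + 1/15 × (-400) + 1/3 × (-3067) = 11820 − 26.6667 − 1022.3333 = 10771
Crop C = 5/8 × 17600 + 3/8 × 11700 = 11000 + 4387.5 = 15387.5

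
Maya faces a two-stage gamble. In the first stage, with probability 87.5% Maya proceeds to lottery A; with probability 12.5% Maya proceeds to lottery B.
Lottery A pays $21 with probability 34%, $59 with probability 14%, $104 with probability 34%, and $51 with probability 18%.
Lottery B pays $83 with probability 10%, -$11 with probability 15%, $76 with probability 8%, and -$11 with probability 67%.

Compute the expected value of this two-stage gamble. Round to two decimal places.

EV(A) = 0.34 × 21 + 0.14 × 59 + 0.34 × 104 + 0.18 × 51 = 7.14 + 8.26 + 35.36 + 9.18 = 59.94
EV(B) = 0.1 × 83 + 0.15 × (-11) + 0.08 × 76 + 0.67 × (-11) = 8.3 − 1.65 + 6.08 − 7.37 = 5.36
Overall = 0.875 × 59.94 + 0.125 × 5.36 = 52.4475 + 0.67 = 53.1175

$53.12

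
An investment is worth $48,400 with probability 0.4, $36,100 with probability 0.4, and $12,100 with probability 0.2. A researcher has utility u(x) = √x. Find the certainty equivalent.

$34,596

E[u] = 0.4·√48400 + 0.4·√36100 + 0.2·√12100 = 0.4·220 + 0.4·190 + 0.2·110 = 186
CE = (186)² = 34596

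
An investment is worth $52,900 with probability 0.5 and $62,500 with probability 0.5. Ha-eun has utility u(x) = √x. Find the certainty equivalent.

$57,600

E[u] = 0.5·√52900 + 0.5·√62500 = 0.5·230 + 0.5·250 = 240
CE = (240)² = 57600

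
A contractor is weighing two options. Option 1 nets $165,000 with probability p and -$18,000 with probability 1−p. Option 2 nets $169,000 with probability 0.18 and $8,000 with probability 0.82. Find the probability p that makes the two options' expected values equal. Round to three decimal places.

EV(Option 2) = 0.18 × 169000 + 0.82 × 8000 = 30420 + 6560 = 36980
p·165000 + (1−p)·(-18000) = 36980
183000p − 18000 = 36980
p = (36980 + 18000) / 183000

p = 0.300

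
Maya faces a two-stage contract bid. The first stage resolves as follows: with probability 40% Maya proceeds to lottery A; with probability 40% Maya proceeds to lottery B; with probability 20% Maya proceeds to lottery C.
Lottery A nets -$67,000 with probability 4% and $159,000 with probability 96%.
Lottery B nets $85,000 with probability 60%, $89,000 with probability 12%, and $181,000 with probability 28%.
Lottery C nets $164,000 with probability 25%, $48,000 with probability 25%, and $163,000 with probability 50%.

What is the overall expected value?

$131,828

EV(A) = 0.04 × (-67000) + 0.96 × 159000 = -2680 + 152640 = 149960
EV(B) = 0.6 × 85000 + 0.12 × 89000 + 0.28 × 181000 = 51000 + 10680 + 50680 = 112360
EV(C) = 0.25 × 164000 + 0.25 × 48000 + 0.5 × 163000 = 41000 + 12000 + 81500 = 134500
Overall = 0.4 × 149960 + 0.4 × 112360 + 0.2 × 134500 = 59984 + 44944 + 26900 = 131828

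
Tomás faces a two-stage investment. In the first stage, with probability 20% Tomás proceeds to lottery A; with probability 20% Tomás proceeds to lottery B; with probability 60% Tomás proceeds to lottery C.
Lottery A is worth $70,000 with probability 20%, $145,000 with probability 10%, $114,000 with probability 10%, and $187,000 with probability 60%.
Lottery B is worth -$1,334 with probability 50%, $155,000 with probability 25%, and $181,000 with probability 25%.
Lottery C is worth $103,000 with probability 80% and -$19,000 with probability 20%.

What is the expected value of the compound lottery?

$94,246.60

EV(A) = 0.2 × 70000 + 0.1 × 145000 + 0.1 × 114000 + 0.6 × 187000 = 14000 + 14500 + 11400 + 112200 = 152100
EV(B) = 0.5 × (-1334) + 0.25 × 155000 + 0.25 × 181000 = -667 + 38750 + 45250 = 83333
EV(C) = 0.8 × 103000 + 0.2 × (-19000) = 82400 − 3800 = 78600
Overall = 0.2 × 152100 + 0.2 × 83333 + 0.6 × 78600 = 30420 + 16666.6 + 47160 = 94246.6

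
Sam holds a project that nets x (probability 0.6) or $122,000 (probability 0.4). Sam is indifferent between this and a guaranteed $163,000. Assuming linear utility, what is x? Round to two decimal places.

0.6·x + 0.4·122000 = 163000
0.6·x = 163000 − 48800 = 114200
x = 114200 / 0.6 = 190333.3333

x = $190,333.33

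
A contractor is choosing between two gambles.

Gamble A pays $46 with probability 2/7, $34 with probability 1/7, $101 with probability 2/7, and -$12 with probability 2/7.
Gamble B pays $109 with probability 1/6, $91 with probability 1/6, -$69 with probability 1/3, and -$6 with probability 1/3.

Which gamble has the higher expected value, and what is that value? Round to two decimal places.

Gamble A ($43.43)

Gamble A = 2/7 × 46 + 1/7 × 34 + 2/7 × 101 + 2/7 × (-12) = 13.1429 + 4.8571 + 28.8571 − 3.4286 = 43.4286
Gamble B = 1/6 × 109 + 1/6 × 91 + 1/3 × (-69) + 1/3 × (-6) = 18.1667 + 15.1667 − 23 − 2 = 8.3333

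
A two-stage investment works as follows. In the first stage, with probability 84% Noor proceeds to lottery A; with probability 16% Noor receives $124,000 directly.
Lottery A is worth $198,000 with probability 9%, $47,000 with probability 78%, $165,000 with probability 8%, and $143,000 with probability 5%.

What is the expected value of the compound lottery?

EV(A) = 0.09 × 198000 + 0.78 × 47000 + 0.08 × 165000 + 0.05 × 143000 = 17820 + 36660 + 13200 + 7150 = 74830
Branch B: 124000 (certain)
Overall = 0.84 × 74830 + 0.16 × 124000 = 62857.2 + 19840 = 82697.2

$82,697.20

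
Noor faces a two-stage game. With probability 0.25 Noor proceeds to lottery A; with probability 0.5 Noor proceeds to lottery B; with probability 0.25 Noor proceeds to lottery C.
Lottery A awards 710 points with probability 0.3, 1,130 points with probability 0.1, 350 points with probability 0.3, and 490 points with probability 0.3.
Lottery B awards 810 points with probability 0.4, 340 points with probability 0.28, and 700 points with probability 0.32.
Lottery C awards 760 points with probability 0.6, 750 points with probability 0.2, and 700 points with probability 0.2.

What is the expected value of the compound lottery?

652.6 points

EV(A) = 0.3 × 710 + 0.1 × 1130 + 0.3 × 350 + 0.3 × 490 = 213 + 113 + 105 + 147 = 578
EV(B) = 0.4 × 810 + 0.28 × 340 + 0.32 × 700 = 324 + 95.2 + 224 = 643.2
EV(C) = 0.6 × 760 + 0.2 × 750 + 0.2 × 700 = 456 + 150 + 140 = 746
Overall = 0.25 × 578 + 0.5 × 643.2 + 0.25 × 746 = 144.5 + 321.6 + 186.5 = 652.6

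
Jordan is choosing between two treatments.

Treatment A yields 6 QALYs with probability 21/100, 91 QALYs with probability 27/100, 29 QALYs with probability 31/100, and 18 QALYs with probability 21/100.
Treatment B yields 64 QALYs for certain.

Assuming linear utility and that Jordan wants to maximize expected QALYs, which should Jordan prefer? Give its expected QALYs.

Treatment B (64 QALYs)

Treatment A = 21/100 × 6 + 27/100 × 91 + 31/100 × 29 + 21/100 × 18 = 1.26 + 24.57 + 8.99 + 3.78 = 38.6
Treatment B: 64 (certain)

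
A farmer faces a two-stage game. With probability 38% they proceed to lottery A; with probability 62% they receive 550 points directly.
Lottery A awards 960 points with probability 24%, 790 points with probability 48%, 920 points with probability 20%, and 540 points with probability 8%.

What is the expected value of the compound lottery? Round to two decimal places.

EV(A) = 0.24 × 960 + 0.48 × 790 + 0.2 × 920 + 0.08 × 540 = 230.4 + 379.2 + 184 + 43.2 = 836.8
Branch B: 550 (certain)
Overall = 0.38 × 836.8 + 0.62 × 550 = 317.984 + 341 = 658.984

658.98 points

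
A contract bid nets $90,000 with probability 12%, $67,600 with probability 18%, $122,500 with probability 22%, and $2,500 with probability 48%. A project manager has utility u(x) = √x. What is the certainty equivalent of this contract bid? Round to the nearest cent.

E[u] = 0.12·√90000 + 0.18·√67600 + 0.22·√122500 + 0.48·√2500 = 0.12·300 + 0.18·260 + 0.22·350 + 0.48·50 = 183.8
CE = (183.8)² = 33782.44

$33,782.44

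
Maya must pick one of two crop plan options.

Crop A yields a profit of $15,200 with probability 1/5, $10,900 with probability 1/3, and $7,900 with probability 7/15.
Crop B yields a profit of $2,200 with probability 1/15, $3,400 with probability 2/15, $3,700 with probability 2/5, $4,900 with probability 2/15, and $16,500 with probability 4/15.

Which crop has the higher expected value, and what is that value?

Crop A ($10,360)

Crop A = 1/5 × 15200 + 1/3 × 10900 + 7/15 × 7900 = 3040 + 3633.3333 + 3686.6667 = 10360
Crop B = 1/15 × 2200 + 2/15 × 3400 + 2/5 × 3700 + 2/15 × 4900 + 4/15 × 16500 = 146.6667 + 453.3333 + 1480 + 653.3333 + 4400 = 7133.3333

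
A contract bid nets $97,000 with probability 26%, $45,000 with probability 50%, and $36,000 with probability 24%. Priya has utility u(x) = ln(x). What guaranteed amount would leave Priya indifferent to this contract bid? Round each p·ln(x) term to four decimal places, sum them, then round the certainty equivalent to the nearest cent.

E[u] = 0.26·ln(97000) + 0.5·ln(45000) + 0.24·ln(36000) = 2.9854 + 5.3572 + 2.5179 = 10.8605
CE = e^10.8605 ≈ 52078.11

$52,078.11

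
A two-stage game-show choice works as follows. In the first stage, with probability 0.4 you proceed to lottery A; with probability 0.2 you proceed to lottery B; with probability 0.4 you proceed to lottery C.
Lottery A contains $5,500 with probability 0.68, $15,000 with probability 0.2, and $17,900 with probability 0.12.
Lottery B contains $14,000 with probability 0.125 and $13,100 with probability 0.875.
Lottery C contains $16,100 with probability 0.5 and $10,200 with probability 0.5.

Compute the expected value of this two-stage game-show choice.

EV(A) = 0.68 × 5500 + 0.2 × 15000 + 0.12 × 17900 = 3740 + 3000 + 2148 = 8888
EV(B) = 0.125 × 14000 + 0.875 × 13100 = 1750 + 11462.5 = 13212.5
EV(C) = 0.5 × 16100 + 0.5 × 10200 = 8050 + 5100 = 13150
Overall = 0.4 × 8888 + 0.2 × 13212.5 + 0.4 × 13150 = 3555.2 + 2642.5 + 5260 = 11457.7

$11,457.70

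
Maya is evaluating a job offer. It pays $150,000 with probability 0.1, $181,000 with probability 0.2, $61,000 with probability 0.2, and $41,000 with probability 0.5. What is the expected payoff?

EV = 0.1 × 150000 + 0.2 × 181000 + 0.2 × 61000 + 0.5 × 41000 = 15000 + 36200 + 12200 + 20500 = 83900

$83,900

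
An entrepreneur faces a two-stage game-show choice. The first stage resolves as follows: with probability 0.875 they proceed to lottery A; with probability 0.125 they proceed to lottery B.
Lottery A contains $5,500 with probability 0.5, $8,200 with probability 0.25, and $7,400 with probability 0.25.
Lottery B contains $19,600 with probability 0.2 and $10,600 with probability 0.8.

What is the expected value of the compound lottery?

EV(A) = 0.5 × 5500 + 0.25 × 8200 + 0.25 × 7400 = 2750 + 2050 + 1850 = 6650
EV(B) = 0.2 × 19600 + 0.8 × 10600 = 3920 + 8480 = 12400
Overall = 0.875 × 6650 + 0.125 × 12400 = 5818.75 + 1550 = 7368.75

$7,368.75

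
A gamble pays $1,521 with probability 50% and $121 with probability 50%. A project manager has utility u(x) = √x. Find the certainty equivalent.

$625

E[u] = 0.5·√1521 + 0.5·√121 = 0.5·39 + 0.5·11 = 25
CE = (25)² = 625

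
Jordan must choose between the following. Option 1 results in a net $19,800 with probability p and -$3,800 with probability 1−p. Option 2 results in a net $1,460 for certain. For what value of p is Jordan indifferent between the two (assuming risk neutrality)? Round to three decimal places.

p = 0.223

p·19800 + (1−p)·(-3800) = 1460
23600p − 3800 = 1460
p = (1460 + 3800) / 23600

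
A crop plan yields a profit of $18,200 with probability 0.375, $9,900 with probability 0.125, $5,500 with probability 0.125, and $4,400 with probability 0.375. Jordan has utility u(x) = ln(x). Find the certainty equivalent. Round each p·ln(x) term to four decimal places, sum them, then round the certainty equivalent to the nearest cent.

$8,527.06

E[u] = 0.375·ln(18200) + 0.125·ln(9900) + 0.125·ln(5500) + 0.375·ln(4400) = 3.6784 + 1.1500 + 1.0766 + 3.1460 = 9.0510
CE = e^9.0510 ≈ 8527.06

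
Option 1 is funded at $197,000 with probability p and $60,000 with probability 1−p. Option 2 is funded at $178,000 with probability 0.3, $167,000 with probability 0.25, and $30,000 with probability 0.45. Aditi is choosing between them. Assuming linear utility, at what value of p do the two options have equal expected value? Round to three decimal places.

EV(Option 2) = 0.3 × 178000 + 0.25 × 167000 + 0.45 × 30000 = 53400 + 41750 + 13500 = 108650
p·197000 + (1−p)·60000 = 108650
137000p + 60000 = 108650
p = (108650 − 60000) / 137000

p = 0.355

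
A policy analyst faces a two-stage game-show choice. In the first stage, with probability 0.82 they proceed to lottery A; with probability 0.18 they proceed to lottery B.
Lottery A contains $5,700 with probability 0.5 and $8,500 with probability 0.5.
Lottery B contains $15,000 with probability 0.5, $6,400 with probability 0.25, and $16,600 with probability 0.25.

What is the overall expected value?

$8,207

EV(A) = 0.5 × 5700 + 0.5 × 8500 = 2850 + 4250 = 7100
EV(B) = 0.5 × 15000 + 0.25 × 6400 + 0.25 × 16600 = 7500 + 1600 + 4150 = 13250
Overall = 0.82 × 7100 + 0.18 × 13250 = 5822 + 2385 = 8207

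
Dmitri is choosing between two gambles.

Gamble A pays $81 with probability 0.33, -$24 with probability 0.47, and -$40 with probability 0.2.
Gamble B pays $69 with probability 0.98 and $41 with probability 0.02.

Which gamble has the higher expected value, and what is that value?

Gamble A = 0.33 × 81 + 0.47 × (-24) + 0.2 × (-40) = 26.73 − 11.28 − 8 = 7.45
Gamble B = 0.98 × 69 + 0.02 × 41 = 67.62 + 0.82 = 68.44

Gamble B ($68.44)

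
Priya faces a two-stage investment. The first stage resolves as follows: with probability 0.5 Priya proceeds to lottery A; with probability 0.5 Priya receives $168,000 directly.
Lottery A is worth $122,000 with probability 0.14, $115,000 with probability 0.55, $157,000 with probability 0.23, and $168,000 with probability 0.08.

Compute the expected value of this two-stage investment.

EV(A) = 0.14 × 122000 + 0.55 × 115000 + 0.23 × 157000 + 0.08 × 168000 = 17080 + 63250 + 36110 + 13440 = 129880
Branch B: 168000 (certain)
Overall = 0.5 × 129880 + 0.5 × 168000 = 64940 + 84000 = 148940

$148,940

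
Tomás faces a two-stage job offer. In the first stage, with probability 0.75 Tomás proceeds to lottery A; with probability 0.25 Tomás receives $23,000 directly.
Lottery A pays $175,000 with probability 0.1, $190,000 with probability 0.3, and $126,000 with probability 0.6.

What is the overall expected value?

$118,325

EV(A) = 0.1 × 175000 + 0.3 × 190000 + 0.6 × 126000 = 17500 + 57000 + 75600 = 150100
Branch B: 23000 (certain)
Overall = 0.75 × 150100 + 0.25 × 23000 = 112575 + 5750 = 118325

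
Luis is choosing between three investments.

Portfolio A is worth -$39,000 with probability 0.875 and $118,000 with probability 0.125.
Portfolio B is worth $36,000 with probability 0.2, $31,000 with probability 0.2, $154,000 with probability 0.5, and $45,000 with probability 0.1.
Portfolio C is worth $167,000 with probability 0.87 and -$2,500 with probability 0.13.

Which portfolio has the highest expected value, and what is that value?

Portfolio A = 0.875 × (-39000) + 0.125 × 118000 = -34125 + 14750 = -19375
Portfolio B = 0.2 × 36000 + 0.2 × 31000 + 0.5 × 154000 + 0.1 × 45000 = 7200 + 6200 + 77000 + 4500 = 94900
Portfolio C = 0.87 × 167000 + 0.13 × (-2500) = 145290 − 325 = 144965

Portfolio C ($144,965)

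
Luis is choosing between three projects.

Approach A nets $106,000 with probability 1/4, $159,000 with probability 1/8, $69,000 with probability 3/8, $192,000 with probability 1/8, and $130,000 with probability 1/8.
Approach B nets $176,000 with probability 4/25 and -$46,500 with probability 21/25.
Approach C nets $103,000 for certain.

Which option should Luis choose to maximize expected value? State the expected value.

Approach A = 1/4 × 106000 + 1/8 × 159000 + 3/8 × 69000 + 1/8 × 192000 + 1/8 × 130000 = 26500 + 19875 + 25875 + 24000 + 16250 = 112500
Approach B = 4/25 × 176000 + 21/25 × (-46500) = 28160 − 39060 = -10900
Approach C: 103000 (certain)

Approach A ($112,500)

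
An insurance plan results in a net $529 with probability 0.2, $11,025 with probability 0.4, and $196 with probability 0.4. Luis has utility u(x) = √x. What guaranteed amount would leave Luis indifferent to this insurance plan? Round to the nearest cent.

E[u] = 0.2·√529 + 0.4·√11025 + 0.4·√196 = 0.2·23 + 0.4·105 + 0.4·14 = 52.2
CE = (52.2)² = 2724.84

$2,724.84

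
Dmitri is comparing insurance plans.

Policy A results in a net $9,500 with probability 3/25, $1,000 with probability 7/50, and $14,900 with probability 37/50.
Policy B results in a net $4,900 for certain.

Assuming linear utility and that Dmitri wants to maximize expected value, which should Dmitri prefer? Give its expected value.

Policy A = 3/25 × 9500 + 7/50 × 1000 + 37/50 × 14900 = 1140 + 140 + 11026 = 12306
Policy B: 4900 (certain)

Policy A ($12,306)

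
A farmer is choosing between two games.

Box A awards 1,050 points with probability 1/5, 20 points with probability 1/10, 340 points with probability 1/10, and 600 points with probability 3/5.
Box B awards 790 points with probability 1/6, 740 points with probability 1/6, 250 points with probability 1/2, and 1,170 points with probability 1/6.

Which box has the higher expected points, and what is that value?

Box A (606 points)

Box A = 1/5 × 1050 + 1/10 × 20 + 1/10 × 340 + 3/5 × 600 = 210 + 2 + 34 + 360 = 606
Box B = 1/6 × 790 + 1/6 × 740 + 1/2 × 250 + 1/6 × 1170 = 131.6667 + 123.3333 + 125 + 195 = 575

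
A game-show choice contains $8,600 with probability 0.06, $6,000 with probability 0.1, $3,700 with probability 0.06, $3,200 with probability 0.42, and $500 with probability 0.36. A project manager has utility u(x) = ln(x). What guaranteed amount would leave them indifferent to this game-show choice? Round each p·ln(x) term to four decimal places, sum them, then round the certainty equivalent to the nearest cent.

$1,870.01

E[u] = 0.06·ln(8600) + 0.1·ln(6000) + 0.06·ln(3700) + 0.42·ln(3200) + 0.36·ln(500) = 0.5436 + 0.8700 + 0.4930 + 3.3898 + 2.2373 = 7.5337
CE = e^7.5337 ≈ 1870.01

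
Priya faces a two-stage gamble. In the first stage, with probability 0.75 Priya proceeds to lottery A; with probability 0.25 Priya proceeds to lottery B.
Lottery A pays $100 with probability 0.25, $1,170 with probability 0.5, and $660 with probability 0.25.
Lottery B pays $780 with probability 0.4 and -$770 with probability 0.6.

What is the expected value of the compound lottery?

$543.75

EV(A) = 0.25 × 100 + 0.5 × 1170 + 0.25 × 660 = 25 + 585 + 165 = 775
EV(B) = 0.4 × 780 + 0.6 × (-770) = 312 − 462 = -150
Overall = 0.75 × 775 + 0.25 × (-150) = 581.25 − 37.5 = 543.75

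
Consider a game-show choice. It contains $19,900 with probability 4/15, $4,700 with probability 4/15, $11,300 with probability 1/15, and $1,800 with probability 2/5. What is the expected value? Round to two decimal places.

EV = 4/15 × 19900 + 4/15 × 4700 + 1/15 × 11300 + 2/5 × 1800 = 5306.6667 + 1253.3333 + 753.3333 + 720 = 8033.3333

$8,033.33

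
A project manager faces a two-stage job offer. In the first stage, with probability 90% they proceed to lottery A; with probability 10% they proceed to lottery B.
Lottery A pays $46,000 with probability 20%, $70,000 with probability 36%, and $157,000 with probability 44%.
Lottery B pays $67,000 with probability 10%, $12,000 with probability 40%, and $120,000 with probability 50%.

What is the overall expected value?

$100,282

EV(A) = 0.2 × 46000 + 0.36 × 70000 + 0.44 × 157000 = 9200 + 25200 + 69080 = 103480
EV(B) = 0.1 × 67000 + 0.4 × 12000 + 0.5 × 120000 = 6700 + 4800 + 60000 = 71500
Overall = 0.9 × 103480 + 0.1 × 71500 = 93132 + 7150 = 100282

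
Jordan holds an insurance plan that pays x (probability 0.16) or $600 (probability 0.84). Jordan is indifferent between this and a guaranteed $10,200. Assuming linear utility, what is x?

x = $60,600

0.16·x + 0.84·600 = 10200
0.16·x = 10200 − 504 = 9696
x = 9696 / 0.16 = 60600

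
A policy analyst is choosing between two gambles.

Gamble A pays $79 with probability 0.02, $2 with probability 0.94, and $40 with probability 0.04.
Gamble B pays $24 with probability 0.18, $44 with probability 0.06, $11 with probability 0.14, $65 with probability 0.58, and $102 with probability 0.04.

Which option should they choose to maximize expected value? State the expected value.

Gamble A = 0.02 × 79 + 0.94 × 2 + 0.04 × 40 = 1.58 + 1.88 + 1.6 = 5.06
Gamble B = 0.18 × 24 + 0.06 × 44 + 0.14 × 11 + 0.58 × 65 + 0.04 × 102 = 4.32 + 2.64 + 1.54 + 37.7 + 4.08 = 50.28

Gamble B ($50.28)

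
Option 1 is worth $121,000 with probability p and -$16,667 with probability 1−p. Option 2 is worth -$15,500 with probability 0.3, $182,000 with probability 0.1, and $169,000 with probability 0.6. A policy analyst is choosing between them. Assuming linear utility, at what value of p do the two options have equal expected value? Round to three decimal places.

EV(Option 2) = 0.3 × (-15500) + 0.1 × 182000 + 0.6 × 169000 = -4650 + 18200 + 101400 = 114950
p·121000 + (1−p)·(-16667) = 114950
137667p − 16667 = 114950
p = (114950 + 16667) / 137667

p = 0.956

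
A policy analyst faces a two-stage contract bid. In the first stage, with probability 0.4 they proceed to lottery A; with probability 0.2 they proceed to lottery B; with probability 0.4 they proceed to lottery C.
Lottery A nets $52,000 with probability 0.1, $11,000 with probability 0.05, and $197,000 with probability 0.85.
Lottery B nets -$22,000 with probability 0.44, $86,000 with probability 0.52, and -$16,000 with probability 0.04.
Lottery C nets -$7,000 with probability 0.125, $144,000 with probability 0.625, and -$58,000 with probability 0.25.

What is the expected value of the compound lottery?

$106,010

EV(A) = 0.1 × 52000 + 0.05 × 11000 + 0.85 × 197000 = 5200 + 550 + 167450 = 173200
EV(B) = 0.44 × (-22000) + 0.52 × 86000 + 0.04 × (-16000) = -9680 + 44720 − 640 = 34400
EV(C) = 0.125 × (-7000) + 0.625 × 144000 + 0.25 × (-58000) = -875 + 90000 − 14500 = 74625
Overall = 0.4 × 173200 + 0.2 × 34400 + 0.4 × 74625 = 69280 + 6880 + 29850 = 106010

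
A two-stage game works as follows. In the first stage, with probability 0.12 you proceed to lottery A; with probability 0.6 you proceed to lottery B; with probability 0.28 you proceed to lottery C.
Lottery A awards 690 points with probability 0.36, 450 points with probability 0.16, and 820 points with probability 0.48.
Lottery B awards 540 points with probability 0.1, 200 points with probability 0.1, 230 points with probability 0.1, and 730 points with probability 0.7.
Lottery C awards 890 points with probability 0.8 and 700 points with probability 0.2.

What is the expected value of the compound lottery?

EV(A) = 0.36 × 690 + 0.16 × 450 + 0.48 × 820 = 248.4 + 72 + 393.6 = 714
EV(B) = 0.1 × 540 + 0.1 × 200 + 0.1 × 230 + 0.7 × 730 = 54 + 20 + 23 + 511 = 608
EV(C) = 0.8 × 890 + 0.2 × 700 = 712 + 140 = 852
Overall = 0.12 × 714 + 0.6 × 608 + 0.28 × 852 = 85.68 + 364.8 + 238.56 = 689.04

689.04 points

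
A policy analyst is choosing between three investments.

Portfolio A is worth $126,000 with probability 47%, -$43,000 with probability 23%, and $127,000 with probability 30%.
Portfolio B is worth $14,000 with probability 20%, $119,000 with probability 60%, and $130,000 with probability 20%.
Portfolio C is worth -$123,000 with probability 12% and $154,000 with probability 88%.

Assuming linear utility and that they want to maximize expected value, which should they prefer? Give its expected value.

Portfolio A = 0.47 × 126000 + 0.23 × (-43000) + 0.3 × 127000 = 59220 − 9890 + 38100 = 87430
Portfolio B = 0.2 × 14000 + 0.6 × 119000 + 0.2 × 130000 = 2800 + 71400 + 26000 = 100200
Portfolio C = 0.12 × (-123000) + 0.88 × 154000 = -14760 + 135520 = 120760

Portfolio C ($120,760)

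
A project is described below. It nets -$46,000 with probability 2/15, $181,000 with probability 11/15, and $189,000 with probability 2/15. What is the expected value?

EV = 2/15 × (-46000) + 11/15 × 181000 + 2/15 × 189000 = -6133.3333 + 132733.3333 + 25200 = 151800

$151,800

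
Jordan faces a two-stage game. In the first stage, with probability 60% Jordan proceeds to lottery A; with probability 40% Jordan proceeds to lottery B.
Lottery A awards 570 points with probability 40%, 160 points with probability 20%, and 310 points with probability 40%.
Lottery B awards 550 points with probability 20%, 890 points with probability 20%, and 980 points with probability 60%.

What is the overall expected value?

580.8 points

EV(A) = 0.4 × 570 + 0.2 × 160 + 0.4 × 310 = 228 + 32 + 124 = 384
EV(B) = 0.2 × 550 + 0.2 × 890 + 0.6 × 980 = 110 + 178 + 588 = 876
Overall = 0.6 × 384 + 0.4 × 876 = 230.4 + 350.4 = 580.8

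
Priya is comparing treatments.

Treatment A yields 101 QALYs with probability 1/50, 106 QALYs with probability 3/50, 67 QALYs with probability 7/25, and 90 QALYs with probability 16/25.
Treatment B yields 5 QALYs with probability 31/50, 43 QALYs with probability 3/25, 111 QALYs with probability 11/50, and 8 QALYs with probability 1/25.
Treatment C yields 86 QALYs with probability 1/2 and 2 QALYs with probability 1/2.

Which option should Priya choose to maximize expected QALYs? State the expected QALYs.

Treatment A (84.74 QALYs)

Treatment A = 1/50 × 101 + 3/50 × 106 + 7/25 × 67 + 16/25 × 90 = 2.02 + 6.36 + 18.76 + 57.6 = 84.74
Treatment B = 31/50 × 5 + 3/25 × 43 + 11/50 × 111 + 1/25 × 8 = 3.1 + 5.16 + 24.42 + 0.32 = 33
Treatment C = 1/2 × 86 + 1/2 × 2 = 43 + 1 = 44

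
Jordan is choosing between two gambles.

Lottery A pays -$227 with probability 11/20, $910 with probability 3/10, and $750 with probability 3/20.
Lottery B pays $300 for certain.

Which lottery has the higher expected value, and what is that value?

Lottery B ($300)

Lottery A = 11/20 × (-227) + 3/10 × 910 + 3/20 × 750 = -124.85 + 273 + 112.5 = 260.65
Lottery B: 300 (certain)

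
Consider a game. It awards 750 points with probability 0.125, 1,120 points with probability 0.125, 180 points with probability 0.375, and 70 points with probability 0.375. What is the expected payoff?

327.5 points

EV = 0.125 × 750 + 0.125 × 1120 + 0.375 × 180 + 0.375 × 70 = 93.75 + 140 + 67.5 + 26.25 = 327.5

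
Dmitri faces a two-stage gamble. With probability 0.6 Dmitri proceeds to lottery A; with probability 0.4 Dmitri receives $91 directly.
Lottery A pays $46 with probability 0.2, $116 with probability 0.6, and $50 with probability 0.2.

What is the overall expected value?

EV(A) = 0.2 × 46 + 0.6 × 116 + 0.2 × 50 = 9.2 + 69.6 + 10 = 88.8
Branch B: 91 (certain)
Overall = 0.6 × 88.8 + 0.4 × 91 = 53.28 + 36.4 = 89.68

$89.68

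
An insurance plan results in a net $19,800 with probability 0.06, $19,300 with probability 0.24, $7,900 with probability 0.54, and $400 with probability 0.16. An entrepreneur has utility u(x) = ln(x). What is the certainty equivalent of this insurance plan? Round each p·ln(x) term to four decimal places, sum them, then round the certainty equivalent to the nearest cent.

E[u] = 0.06·ln(19800) + 0.24·ln(19300) + 0.54·ln(7900) + 0.16·ln(400) = 0.5936 + 2.3683 + 4.8463 + 0.9586 = 8.7668
CE = e^8.7668 ≈ 6417.60

$6,417.60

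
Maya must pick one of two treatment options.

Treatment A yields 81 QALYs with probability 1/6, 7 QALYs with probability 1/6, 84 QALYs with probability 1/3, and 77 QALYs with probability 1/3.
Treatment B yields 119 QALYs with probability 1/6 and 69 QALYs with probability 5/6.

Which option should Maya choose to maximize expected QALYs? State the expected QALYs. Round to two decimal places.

Treatment B (77.33 QALYs)

Treatment A = 1/6 × 81 + 1/6 × 7 + 1/3 × 84 + 1/3 × 77 = 13.5 + 1.1667 + 28 + 25.6667 = 68.3333
Treatment B = 1/6 × 119 + 5/6 × 69 = 19.8333 + 57.5 = 77.3333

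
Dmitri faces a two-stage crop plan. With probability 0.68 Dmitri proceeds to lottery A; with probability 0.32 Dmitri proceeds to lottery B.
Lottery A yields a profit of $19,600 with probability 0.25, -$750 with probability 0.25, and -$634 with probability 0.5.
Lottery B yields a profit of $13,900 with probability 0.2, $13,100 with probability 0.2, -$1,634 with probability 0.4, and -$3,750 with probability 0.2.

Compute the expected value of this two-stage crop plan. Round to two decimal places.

EV(A) = 0.25 × 19600 + 0.25 × (-750) + 0.5 × (-634) = 4900 − 187.5 − 317 = 4395.5
EV(B) = 0.2 × 13900 + 0.2 × 13100 + 0.4 × (-1634) + 0.2 × (-3750) = 2780 + 2620 − 653.6 − 750 = 3996.4
Overall = 0.68 × 4395.5 + 0.32 × 3996.4 = 2988.94 + 1278.848 = 4267.788

$4,267.79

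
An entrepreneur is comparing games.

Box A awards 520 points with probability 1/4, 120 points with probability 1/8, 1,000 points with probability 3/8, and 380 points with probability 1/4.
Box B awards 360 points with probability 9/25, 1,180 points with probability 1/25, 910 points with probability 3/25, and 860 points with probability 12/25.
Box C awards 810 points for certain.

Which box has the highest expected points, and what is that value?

Box C (810 points)

Box A = 1/4 × 520 + 1/8 × 120 + 3/8 × 1000 + 1/4 × 380 = 130 + 15 + 375 + 95 = 615
Box B = 9/25 × 360 + 1/25 × 1180 + 3/25 × 910 + 12/25 × 860 = 129.6 + 47.2 + 109.2 + 412.8 = 698.8
Box C: 810 (certain)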